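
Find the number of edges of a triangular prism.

9

A prism on an n-gon has two n-gon bases and n rectangular sides: V = 2·3 = 6, E = 3·3 = 9, F = 3 + 2 = 5.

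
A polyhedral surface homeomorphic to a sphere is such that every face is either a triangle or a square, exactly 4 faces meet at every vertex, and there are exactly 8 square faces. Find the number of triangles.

8

Let x be the number of triangles; then F = 8 + x.
Edge–face incidences: 2E = 4·8 + 3·x = 32 + 3x.
Every vertex has degree 4, so 4V = 2E.
Euler: V − E + F = 2 ⇒ (2E)/4 − E + (8 + x) = 2.
Multiply by 8: 2·(2E) − 4·(2E) + 8·(8 + x) = 16, i.e. 64 + 8x − 2·(32 + 3x) = 16.
Collecting terms: 2x = 16, so x = 8.
Then 2E = 32 + 3·8 = 56, so E = 28, V = 2E/4 = 14, F = 8 + 8 = 16.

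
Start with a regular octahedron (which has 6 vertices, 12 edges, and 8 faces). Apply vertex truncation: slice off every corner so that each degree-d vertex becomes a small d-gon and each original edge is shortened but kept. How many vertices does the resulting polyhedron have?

Truncation replaces each original edge-end by a new vertex, so V′ = 2E = 24.
Each original edge survives, and each old vertex of degree d contributes d new edges; summing degrees gives Σd = 2E, so E′ = E + 2E = 3E = 36.
Each original face survives and each original vertex becomes one new face: F′ = F + V = 14.

24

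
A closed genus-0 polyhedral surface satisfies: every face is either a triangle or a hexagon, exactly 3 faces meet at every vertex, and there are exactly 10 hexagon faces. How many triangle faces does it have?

Let x be the number of triangles; then F = 10 + x.
Edge–face incidences: 2E = 6·10 + 3·x = 60 + 3x.
Every vertex has degree 3, so 3V = 2E.
Euler: V − E + F = 2 ⇒ (2E)/3 − E + (10 + x) = 2.
Multiply by 6: 2·(2E) − 3·(2E) + 6·(10 + x) = 12, i.e. 60 + 6x − (60 + 3x) = 12.
Collecting terms: 3x = 12, so x = 4.
Then 2E = 60 + 3·4 = 72, so E = 36, V = 2E/3 = 24, F = 10 + 4 = 14.

4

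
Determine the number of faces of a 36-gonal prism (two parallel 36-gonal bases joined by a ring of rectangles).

A prism on an n-gon has two n-gon bases and n rectangular sides: V = 2·36 = 72, E = 3·36 = 108, F = 36 + 2 = 38.

38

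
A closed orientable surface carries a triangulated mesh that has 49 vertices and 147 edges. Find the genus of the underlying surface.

Every face is a triangle and each edge borders two faces, so 3F = 2·147, giving F = 98.
χ = V − E + F = 49 − 147 + 98 = 0.
For a closed orientable surface χ = 2 − 2g, so g = (2 − (0))/2 = 1.

1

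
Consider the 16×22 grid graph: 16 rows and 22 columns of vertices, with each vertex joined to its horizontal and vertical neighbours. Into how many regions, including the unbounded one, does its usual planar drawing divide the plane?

The grid has V = 16·22 = 352 vertices and E = 16·21 + 22·15 = 666 edges.
F = 2 − V + E = 2 − 352 + 666 = 316.

316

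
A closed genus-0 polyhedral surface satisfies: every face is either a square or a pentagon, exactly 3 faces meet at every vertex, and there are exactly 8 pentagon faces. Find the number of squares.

2

Let x be the number of squares; then F = 8 + x.
Edge–face incidences: 2E = 5·8 + 4·x = 40 + 4x.
Every vertex has degree 3, so 3V = 2E.
Euler: V − E + F = 2 ⇒ (2E)/3 − E + (8 + x) = 2.
Multiply by 6: 2·(2E) − 3·(2E) + 6·(8 + x) = 12, i.e. 48 + 6x − (40 + 4x) = 12.
Collecting terms: 2x + 8 = 12, so 2x = 4, so x = 2.
Then 2E = 40 + 4·2 = 48, so E = 24, V = 2E/3 = 16, F = 8 + 2 = 10.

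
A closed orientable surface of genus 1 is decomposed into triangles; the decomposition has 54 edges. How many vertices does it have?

χ = 2 − 2·1 = 0, and every face is a triangle so 3F = 2E.
F = 2E/3 = 36. Then V = 0 + E − F = 0 + 54 − 36 = 18.

18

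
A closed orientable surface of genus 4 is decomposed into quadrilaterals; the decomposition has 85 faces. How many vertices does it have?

χ = 2 − 2·4 = -6, and every face is a square so 4F = 2E.
E = 4·85/2 = 170. Then V = -6 + E − F = -6 + 170 − 85 = 79.

79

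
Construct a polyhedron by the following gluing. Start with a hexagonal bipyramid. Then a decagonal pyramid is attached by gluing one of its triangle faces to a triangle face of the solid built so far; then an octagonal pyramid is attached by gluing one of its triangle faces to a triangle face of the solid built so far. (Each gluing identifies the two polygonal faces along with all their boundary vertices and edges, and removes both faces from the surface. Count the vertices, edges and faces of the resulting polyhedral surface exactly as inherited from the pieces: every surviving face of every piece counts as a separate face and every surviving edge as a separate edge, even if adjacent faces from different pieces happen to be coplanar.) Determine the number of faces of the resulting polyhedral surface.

28

A hexagonal bipyramid: V=8, E=18, F=12.
Attach a decagonal pyramid (V=11, E=20, F=11) along a 3-gon: merge 3 vertices and 3 edges, delete both glued faces → V=16, E=35, F=21.
Attach an octagonal pyramid (V=9, E=16, F=9) along a 3-gon: merge 3 vertices and 3 edges, delete both glued faces → V=22, E=48, F=28.
Check: V − E + F = 22 − 48 + 28 = 2.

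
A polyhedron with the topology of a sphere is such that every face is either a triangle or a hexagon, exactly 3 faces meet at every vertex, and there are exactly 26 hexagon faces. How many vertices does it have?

56

Let x be the number of triangles; then F = 26 + x.
Edge–face incidences: 2E = 6·26 + 3·x = 156 + 3x.
Every vertex has degree 3, so 3V = 2E.
Euler: V − E + F = 2 ⇒ (2E)/3 − E + (26 + x) = 2.
Multiply by 6: 2·(2E) − 3·(2E) + 6·(26 + x) = 12, i.e. 156 + 6x − (156 + 3x) = 12.
Collecting terms: 3x = 12, so x = 4.
Then 2E = 156 + 3·4 = 168, so E = 84, V = 2E/3 = 56, F = 26 + 4 = 30.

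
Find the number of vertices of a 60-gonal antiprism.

120

An antiprism on an n-gon has two n-gon caps and 2n triangles: V = 2·60 = 120, E = 4·60 = 240, F = 2·60 + 2 = 122.
Check: V − E + F = 120 − 240 + 122 = 2.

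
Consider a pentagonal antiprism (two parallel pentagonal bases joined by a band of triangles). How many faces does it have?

12

An antiprism on an n-gon has two n-gon caps and 2n triangles: V = 2·5 = 10, E = 4·5 = 20, F = 2·5 + 2 = 12.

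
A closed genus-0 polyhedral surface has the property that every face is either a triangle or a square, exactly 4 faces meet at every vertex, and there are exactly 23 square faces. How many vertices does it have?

29

Let x be the number of triangles; then F = 23 + x.
Edge–face incidences: 2E = 4·23 + 3·x = 92 + 3x.
Every vertex has degree 4, so 4V = 2E.
Euler: V − E + F = 2 ⇒ (2E)/4 − E + (23 + x) = 2.
Multiply by 8: 2·(2E) − 4·(2E) + 8·(23 + x) = 16, i.e. 184 + 8x − 2·(92 + 3x) = 16.
Collecting terms: 2x = 16, so x = 8.
Then 2E = 92 + 3·8 = 116, so E = 58, V = 2E/4 = 29, F = 23 + 8 = 31.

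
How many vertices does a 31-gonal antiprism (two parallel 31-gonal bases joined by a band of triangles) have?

62

An antiprism on an n-gon has two n-gon caps and 2n triangles: V = 2·31 = 62, E = 4·31 = 124, F = 2·31 + 2 = 64.
Check: V − E + F = 62 − 124 + 64 = 2.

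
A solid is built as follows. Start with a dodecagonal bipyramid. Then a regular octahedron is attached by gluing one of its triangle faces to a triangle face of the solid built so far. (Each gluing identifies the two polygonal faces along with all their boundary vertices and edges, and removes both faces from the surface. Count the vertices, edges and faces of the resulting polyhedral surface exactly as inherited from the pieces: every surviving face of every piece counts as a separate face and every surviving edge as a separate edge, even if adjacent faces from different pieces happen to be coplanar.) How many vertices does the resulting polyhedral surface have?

A dodecagonal bipyramid: V=14, E=36, F=24.
Attach a regular octahedron (V=6, E=12, F=8) along a 3-gon: merge 3 vertices and 3 edges, delete both glued faces → V=17, E=45, F=30.
Check: V − E + F = 17 − 45 + 30 = 2.

17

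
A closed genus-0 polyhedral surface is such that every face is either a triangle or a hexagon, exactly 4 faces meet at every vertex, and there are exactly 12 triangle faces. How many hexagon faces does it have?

2

Let x be the number of hexagons; then F = 12 + x.
Edge–face incidences: 2E = 3·12 + 6·x = 36 + 6x.
Every vertex has degree 4, so 4V = 2E.
Euler: V − E + F = 2 ⇒ (2E)/4 − E + (12 + x) = 2.
Multiply by 8: 2·(2E) − 4·(2E) + 8·(12 + x) = 16, i.e. 96 + 8x − 2·(36 + 6x) = 16.
Collecting terms: −4x + 24 = 16, so −4x = −8, so x = 2.
Then 2E = 36 + 6·2 = 48, so E = 24, V = 2E/4 = 12, F = 12 + 2 = 14.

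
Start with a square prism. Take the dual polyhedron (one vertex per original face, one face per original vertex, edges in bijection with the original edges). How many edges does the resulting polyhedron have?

The base solid has V = 8, E = 12, F = 6.
The dual swaps V and F and preserves E: V′ = F = 6, E′ = E = 12, F′ = V = 8.

12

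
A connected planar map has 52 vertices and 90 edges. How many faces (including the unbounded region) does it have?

Euler's formula for a connected plane graph: V − E + F = 2, so F = 2 − 52 + 90 = 40.

40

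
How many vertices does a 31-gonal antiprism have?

An antiprism on an n-gon has two n-gon caps and 2n triangles: V = 2·31 = 62, E = 4·31 = 124, F = 2·31 + 2 = 64.

62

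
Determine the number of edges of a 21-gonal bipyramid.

A bipyramid over an n-gon has 2n triangular faces and n + 2 vertices: V = 21 + 2 = 23, E = 3·21 = 63, F = 2·21 = 42.

63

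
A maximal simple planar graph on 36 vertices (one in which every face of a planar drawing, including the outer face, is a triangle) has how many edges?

In a plane triangulation 3F = 2E and V − E + F = 2, so E = 3V − 6 = 3·36 − 6 = 102.

102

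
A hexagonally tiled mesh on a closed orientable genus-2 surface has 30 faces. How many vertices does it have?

χ = 2 − 2·2 = -2, and every face is a hexagon so 6F = 2E.
E = 6·30/2 = 90. Then V = -2 + E − F = -2 + 90 − 30 = 58.

58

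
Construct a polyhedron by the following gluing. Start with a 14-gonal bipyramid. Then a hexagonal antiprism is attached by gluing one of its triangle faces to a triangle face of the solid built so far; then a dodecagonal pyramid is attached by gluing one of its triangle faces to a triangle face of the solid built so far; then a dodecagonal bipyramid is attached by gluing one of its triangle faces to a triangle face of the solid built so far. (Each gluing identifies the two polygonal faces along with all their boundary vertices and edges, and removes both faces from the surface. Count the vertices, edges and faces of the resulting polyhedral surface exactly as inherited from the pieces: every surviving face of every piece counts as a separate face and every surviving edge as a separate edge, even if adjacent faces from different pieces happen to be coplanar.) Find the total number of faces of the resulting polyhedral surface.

73

A 14-gonal bipyramid: V=16, E=42, F=28.
Attach a hexagonal antiprism (V=12, E=24, F=14) along a 3-gon: merge 3 vertices and 3 edges, delete both glued faces → V=25, E=63, F=40.
Attach a dodecagonal pyramid (V=13, E=24, F=13) along a 3-gon: merge 3 vertices and 3 edges, delete both glued faces → V=35, E=84, F=51.
Attach a dodecagonal bipyramid (V=14, E=36, F=24) along a 3-gon: merge 3 vertices and 3 edges, delete both glued faces → V=46, E=117, F=73.
Check: V − E + F = 46 − 117 + 73 = 2.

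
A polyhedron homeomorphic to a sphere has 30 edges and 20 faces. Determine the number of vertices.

12

Here V − E + F = 2.
V = 2 + E − F = 2 + 30 − 20 = 12.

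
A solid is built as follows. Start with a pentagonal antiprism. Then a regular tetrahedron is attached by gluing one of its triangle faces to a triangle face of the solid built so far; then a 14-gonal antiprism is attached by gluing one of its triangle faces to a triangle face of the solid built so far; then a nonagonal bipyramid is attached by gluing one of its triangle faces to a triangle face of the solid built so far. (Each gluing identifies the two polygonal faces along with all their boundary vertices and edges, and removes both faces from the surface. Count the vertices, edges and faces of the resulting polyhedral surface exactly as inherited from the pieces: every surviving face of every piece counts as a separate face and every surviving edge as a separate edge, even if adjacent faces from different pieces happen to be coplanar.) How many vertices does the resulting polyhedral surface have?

44

A pentagonal antiprism: V=10, E=20, F=12.
Attach a regular tetrahedron (V=4, E=6, F=4) along a 3-gon: merge 3 vertices and 3 edges, delete both glued faces → V=11, E=23, F=14.
Attach a 14-gonal antiprism (V=28, E=56, F=30) along a 3-gon: merge 3 vertices and 3 edges, delete both glued faces → V=36, E=76, F=42.
Attach a nonagonal bipyramid (V=11, E=27, F=18) along a 3-gon: merge 3 vertices and 3 edges, delete both glued faces → V=44, E=100, F=58.
Check: V − E + F = 44 − 100 + 58 = 2.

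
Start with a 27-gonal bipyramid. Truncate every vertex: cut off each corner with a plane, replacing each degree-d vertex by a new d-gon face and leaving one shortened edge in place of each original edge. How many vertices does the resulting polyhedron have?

162

The base solid has V = 29, E = 81, F = 54.
Truncation replaces each original edge-end by a new vertex, so V′ = 2E = 162.
Each original edge survives, and each old vertex of degree d contributes d new edges; summing degrees gives Σd = 2E, so E′ = E + 2E = 3E = 243.
Each original face survives and each original vertex becomes one new face: F′ = F + V = 83.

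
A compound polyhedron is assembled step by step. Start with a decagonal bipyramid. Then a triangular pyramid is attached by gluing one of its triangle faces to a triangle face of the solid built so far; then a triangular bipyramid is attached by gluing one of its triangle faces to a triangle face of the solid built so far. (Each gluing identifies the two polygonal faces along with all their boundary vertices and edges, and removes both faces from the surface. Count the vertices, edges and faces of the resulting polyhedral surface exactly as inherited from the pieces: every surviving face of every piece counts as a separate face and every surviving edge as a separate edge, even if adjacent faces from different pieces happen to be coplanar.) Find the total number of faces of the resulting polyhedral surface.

A decagonal bipyramid: V=12, E=30, F=20.
Attach a triangular pyramid (V=4, E=6, F=4) along a 3-gon: merge 3 vertices and 3 edges, delete both glued faces → V=13, E=33, F=22.
Attach a triangular bipyramid (V=5, E=9, F=6) along a 3-gon: merge 3 vertices and 3 edges, delete both glued faces → V=15, E=39, F=26.
Check: V − E + F = 15 − 39 + 26 = 2.

26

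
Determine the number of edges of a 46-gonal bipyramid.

A bipyramid over an n-gon has 2n triangular faces and n + 2 vertices: V = 46 + 2 = 48, E = 3·46 = 138, F = 2·46 = 92.

138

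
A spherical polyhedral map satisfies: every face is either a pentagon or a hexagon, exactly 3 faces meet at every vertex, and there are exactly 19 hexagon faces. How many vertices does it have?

Let x be the number of pentagons; then F = 19 + x.
Edge–face incidences: 2E = 6·19 + 5·x = 114 + 5x.
Every vertex has degree 3, so 3V = 2E.
Euler: V − E + F = 2 ⇒ (2E)/3 − E + (19 + x) = 2.
Multiply by 6: 2·(2E) − 3·(2E) + 6·(19 + x) = 12, i.e. 114 + 6x − (114 + 5x) = 12.
Collecting terms: x = 12.
Then 2E = 114 + 5·12 = 174, so E = 87, V = 2E/3 = 58, F = 19 + 12 = 31.

58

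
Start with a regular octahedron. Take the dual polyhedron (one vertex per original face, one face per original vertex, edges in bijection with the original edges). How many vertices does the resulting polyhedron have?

The base solid has V = 6, E = 12, F = 8.
The dual swaps V and F and preserves E: V′ = F = 8, E′ = E = 12, F′ = V = 6.

8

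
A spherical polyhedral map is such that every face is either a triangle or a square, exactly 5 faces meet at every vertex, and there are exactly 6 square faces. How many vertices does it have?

Let x be the number of triangles; then F = 6 + x.
Edge–face incidences: 2E = 4·6 + 3·x = 24 + 3x.
Every vertex has degree 5, so 5V = 2E.
Euler: V − E + F = 2 ⇒ (2E)/5 − E + (6 + x) = 2.
Multiply by 10: 2·(2E) − 5·(2E) + 10·(6 + x) = 20, i.e. 60 + 10x − 3·(24 + 3x) = 20.
Collecting terms: x − 12 = 20, so x = 32.
Then 2E = 24 + 3·32 = 120, so E = 60, V = 2E/5 = 24, F = 6 + 32 = 38.

24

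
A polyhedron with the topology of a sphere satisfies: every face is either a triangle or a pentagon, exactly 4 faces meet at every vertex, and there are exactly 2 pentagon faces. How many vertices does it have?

Let x be the number of triangles; then F = 2 + x.
Edge–face incidences: 2E = 5·2 + 3·x = 10 + 3x.
Every vertex has degree 4, so 4V = 2E.
Euler: V − E + F = 2 ⇒ (2E)/4 − E + (2 + x) = 2.
Multiply by 8: 2·(2E) − 4·(2E) + 8·(2 + x) = 16, i.e. 16 + 8x − 2·(10 + 3x) = 16.
Collecting terms: 2x − 4 = 16, so 2x = 20, so x = 10.
Then 2E = 10 + 3·10 = 40, so E = 20, V = 2E/4 = 10, F = 2 + 10 = 12.

10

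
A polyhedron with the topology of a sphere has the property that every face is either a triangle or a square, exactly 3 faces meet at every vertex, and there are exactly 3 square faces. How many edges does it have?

Let x be the number of triangles; then F = 3 + x.
Edge–face incidences: 2E = 4·3 + 3·x = 12 + 3x.
Every vertex has degree 3, so 3V = 2E.
Euler: V − E + F = 2 ⇒ (2E)/3 − E + (3 + x) = 2.
Multiply by 6: 2·(2E) − 3·(2E) + 6·(3 + x) = 12, i.e. 18 + 6x − (12 + 3x) = 12.
Collecting terms: 3x + 6 = 12, so 3x = 6, so x = 2.
Then 2E = 12 + 3·2 = 18, so E = 9, V = 2E/3 = 6, F = 3 + 2 = 5.

9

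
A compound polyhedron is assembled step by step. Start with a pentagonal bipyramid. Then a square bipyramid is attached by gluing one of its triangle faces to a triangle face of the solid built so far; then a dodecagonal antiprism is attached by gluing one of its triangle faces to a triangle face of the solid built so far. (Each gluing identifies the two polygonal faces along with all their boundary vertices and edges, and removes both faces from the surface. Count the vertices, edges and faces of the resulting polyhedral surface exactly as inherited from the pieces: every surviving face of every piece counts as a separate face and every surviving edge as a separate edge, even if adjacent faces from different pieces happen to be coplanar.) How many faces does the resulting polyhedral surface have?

40

A pentagonal bipyramid: V=7, E=15, F=10.
Attach a square bipyramid (V=6, E=12, F=8) along a 3-gon: merge 3 vertices and 3 edges, delete both glued faces → V=10, E=24, F=16.
Attach a dodecagonal antiprism (V=24, E=48, F=26) along a 3-gon: merge 3 vertices and 3 edges, delete both glued faces → V=31, E=69, F=40.
Check: V − E + F = 31 − 69 + 40 = 2.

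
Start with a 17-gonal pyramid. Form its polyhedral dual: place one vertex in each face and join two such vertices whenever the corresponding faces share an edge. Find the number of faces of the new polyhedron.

18

The base solid has V = 18, E = 34, F = 18.
The dual swaps V and F and preserves E: V′ = F = 18, E′ = E = 34, F′ = V = 18.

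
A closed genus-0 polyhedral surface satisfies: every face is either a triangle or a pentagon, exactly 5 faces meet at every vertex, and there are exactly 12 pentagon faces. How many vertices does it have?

60

Let x be the number of triangles; then F = 12 + x.
Edge–face incidences: 2E = 5·12 + 3·x = 60 + 3x.
Every vertex has degree 5, so 5V = 2E.
Euler: V − E + F = 2 ⇒ (2E)/5 − E + (12 + x) = 2.
Multiply by 10: 2·(2E) − 5·(2E) + 10·(12 + x) = 20, i.e. 120 + 10x − 3·(60 + 3x) = 20.
Collecting terms: x − 60 = 20, so x = 80.
Then 2E = 60 + 3·80 = 300, so E = 150, V = 2E/5 = 60, F = 12 + 80 = 92.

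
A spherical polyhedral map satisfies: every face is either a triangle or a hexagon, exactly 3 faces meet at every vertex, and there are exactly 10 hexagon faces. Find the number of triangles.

4

Let x be the number of triangles; then F = 10 + x.
Edge–face incidences: 2E = 6·10 + 3·x = 60 + 3x.
Every vertex has degree 3, so 3V = 2E.
Euler: V − E + F = 2 ⇒ (2E)/3 − E + (10 + x) = 2.
Multiply by 6: 2·(2E) − 3·(2E) + 6·(10 + x) = 12, i.e. 60 + 6x − (60 + 3x) = 12.
Collecting terms: 3x = 12, so x = 4.
Then 2E = 60 + 3·4 = 72, so E = 36, V = 2E/3 = 24, F = 10 + 4 = 14.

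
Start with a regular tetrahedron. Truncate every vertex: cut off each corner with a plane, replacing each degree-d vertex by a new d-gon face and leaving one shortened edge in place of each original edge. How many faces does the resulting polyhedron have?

8

The base solid has V = 4, E = 6, F = 4.
Truncation replaces each original edge-end by a new vertex, so V′ = 2E = 12.
Each original edge survives, and each old vertex of degree d contributes d new edges; summing degrees gives Σd = 2E, so E′ = E + 2E = 3E = 18.
Each original face survives and each original vertex becomes one new face: F′ = F + V = 8.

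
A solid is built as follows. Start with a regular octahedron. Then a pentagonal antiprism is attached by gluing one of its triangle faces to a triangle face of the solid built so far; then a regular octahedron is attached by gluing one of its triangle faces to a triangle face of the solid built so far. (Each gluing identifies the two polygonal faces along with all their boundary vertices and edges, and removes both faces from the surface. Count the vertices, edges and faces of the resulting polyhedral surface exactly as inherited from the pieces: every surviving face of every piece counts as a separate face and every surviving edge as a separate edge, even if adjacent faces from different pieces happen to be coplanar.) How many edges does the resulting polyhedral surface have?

38

A regular octahedron: V=6, E=12, F=8.
Attach a pentagonal antiprism (V=10, E=20, F=12) along a 3-gon: merge 3 vertices and 3 edges, delete both glued faces → V=13, E=29, F=18.
Attach a regular octahedron (V=6, E=12, F=8) along a 3-gon: merge 3 vertices and 3 edges, delete both glued faces → V=16, E=38, F=24.
Check: V − E + F = 16 − 38 + 24 = 2.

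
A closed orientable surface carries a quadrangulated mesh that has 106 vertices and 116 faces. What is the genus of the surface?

6

Every face is a square, so 2E = 4·116 = 464, giving E = 232.
χ = V − E + F = 106 − 232 + 116 = -10.
For a closed orientable surface χ = 2 − 2g, so g = (2 − (-10))/2 = 6.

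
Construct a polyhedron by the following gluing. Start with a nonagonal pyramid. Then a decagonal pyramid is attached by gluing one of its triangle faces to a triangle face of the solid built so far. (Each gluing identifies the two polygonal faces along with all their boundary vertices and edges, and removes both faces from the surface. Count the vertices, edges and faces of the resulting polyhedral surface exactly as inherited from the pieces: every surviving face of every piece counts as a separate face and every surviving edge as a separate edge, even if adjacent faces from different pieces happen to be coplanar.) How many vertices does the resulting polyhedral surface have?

A nonagonal pyramid: V=10, E=18, F=10.
Attach a decagonal pyramid (V=11, E=20, F=11) along a 3-gon: merge 3 vertices and 3 edges, delete both glued faces → V=18, E=35, F=19.
Check: V − E + F = 18 − 35 + 19 = 2.

18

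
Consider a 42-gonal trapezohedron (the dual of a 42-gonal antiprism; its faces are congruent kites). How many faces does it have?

84

The n-trapezohedron (dual of the n-antiprism) has V = 2·42 + 2 = 86, E = 4·42 = 168, F = 2·42 = 84.
Check: V − E + F = 86 − 168 + 84 = 2.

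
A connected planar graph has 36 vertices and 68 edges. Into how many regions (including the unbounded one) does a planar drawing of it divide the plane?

34

Euler's formula for a connected plane graph: V − E + F = 2, so F = 2 − 36 + 68 = 34.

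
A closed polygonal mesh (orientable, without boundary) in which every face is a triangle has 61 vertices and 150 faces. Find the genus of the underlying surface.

Every face is a triangle, so 2E = 3·150 = 450, giving E = 225.
χ = V − E + F = 61 − 225 + 150 = -14.
For a closed orientable surface χ = 2 − 2g, so g = (2 − (-14))/2 = 8.

8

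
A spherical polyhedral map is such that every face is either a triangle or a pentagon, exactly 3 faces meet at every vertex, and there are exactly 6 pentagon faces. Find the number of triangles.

2

Let x be the number of triangles; then F = 6 + x.
Edge–face incidences: 2E = 5·6 + 3·x = 30 + 3x.
Every vertex has degree 3, so 3V = 2E.
Euler: V − E + F = 2 ⇒ (2E)/3 − E + (6 + x) = 2.
Multiply by 6: 2·(2E) − 3·(2E) + 6·(6 + x) = 12, i.e. 36 + 6x − (30 + 3x) = 12.
Collecting terms: 3x + 6 = 12, so 3x = 6, so x = 2.
Then 2E = 30 + 3·2 = 36, so E = 18, V = 2E/3 = 12, F = 6 + 2 = 8.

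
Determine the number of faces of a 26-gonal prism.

A prism on an n-gon has two n-gon bases and n rectangular sides: V = 2·26 = 52, E = 3·26 = 78, F = 26 + 2 = 28.

28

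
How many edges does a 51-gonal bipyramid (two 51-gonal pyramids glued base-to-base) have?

A bipyramid over an n-gon has 2n triangular faces and n + 2 vertices: V = 51 + 2 = 53, E = 3·51 = 153, F = 2·51 = 102.
Check: V − E + F = 53 − 153 + 102 = 2.

153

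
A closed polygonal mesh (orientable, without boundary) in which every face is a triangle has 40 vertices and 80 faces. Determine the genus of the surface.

1

Every face is a triangle, so 2E = 3·80 = 240, giving E = 120.
χ = V − E + F = 40 − 120 + 80 = 0.
For a closed orientable surface χ = 2 − 2g, so g = (2 − (0))/2 = 1.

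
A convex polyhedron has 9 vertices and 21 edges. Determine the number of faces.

14

Here V − E + F = 2.
F = 2 − V + E = 2 − 9 + 21 = 14.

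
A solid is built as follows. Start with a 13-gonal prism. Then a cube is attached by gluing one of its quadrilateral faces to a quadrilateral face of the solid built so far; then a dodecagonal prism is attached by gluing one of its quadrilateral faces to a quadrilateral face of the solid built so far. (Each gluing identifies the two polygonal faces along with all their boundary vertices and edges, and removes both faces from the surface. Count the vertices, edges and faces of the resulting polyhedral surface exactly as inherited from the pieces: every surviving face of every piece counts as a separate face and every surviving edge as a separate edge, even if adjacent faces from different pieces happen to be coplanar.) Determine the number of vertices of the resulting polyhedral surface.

50

A 13-gonal prism: V=26, E=39, F=15.
Attach a cube (V=8, E=12, F=6) along a 4-gon: merge 4 vertices and 4 edges, delete both glued faces → V=30, E=47, F=19.
Attach a dodecagonal prism (V=24, E=36, F=14) along a 4-gon: merge 4 vertices and 4 edges, delete both glued faces → V=50, E=79, F=31.
Check: V − E + F = 50 − 79 + 31 = 2.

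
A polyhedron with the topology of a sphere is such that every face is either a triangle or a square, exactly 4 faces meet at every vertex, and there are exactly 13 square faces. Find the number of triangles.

Let x be the number of triangles; then F = 13 + x.
Edge–face incidences: 2E = 4·13 + 3·x = 52 + 3x.
Every vertex has degree 4, so 4V = 2E.
Euler: V − E + F = 2 ⇒ (2E)/4 − E + (13 + x) = 2.
Multiply by 8: 2·(2E) − 4·(2E) + 8·(13 + x) = 16, i.e. 104 + 8x − 2·(52 + 3x) = 16.
Collecting terms: 2x = 16, so x = 8.
Then 2E = 52 + 3·8 = 76, so E = 38, V = 2E/4 = 19, F = 13 + 8 = 21.

8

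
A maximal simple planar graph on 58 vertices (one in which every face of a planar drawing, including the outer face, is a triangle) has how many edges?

In a plane triangulation 3F = 2E and V − E + F = 2, so E = 3V − 6 = 3·58 − 6 = 168.

168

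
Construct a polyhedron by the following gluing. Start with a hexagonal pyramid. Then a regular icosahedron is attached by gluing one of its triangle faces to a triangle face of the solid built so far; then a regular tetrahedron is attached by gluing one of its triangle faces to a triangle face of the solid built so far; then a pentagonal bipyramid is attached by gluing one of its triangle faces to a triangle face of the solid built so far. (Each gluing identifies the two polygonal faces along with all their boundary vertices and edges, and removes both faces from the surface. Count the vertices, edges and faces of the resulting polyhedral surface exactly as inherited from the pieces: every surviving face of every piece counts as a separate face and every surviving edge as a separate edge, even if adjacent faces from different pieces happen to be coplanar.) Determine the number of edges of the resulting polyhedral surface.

A hexagonal pyramid: V=7, E=12, F=7.
Attach a regular icosahedron (V=12, E=30, F=20) along a 3-gon: merge 3 vertices and 3 edges, delete both glued faces → V=16, E=39, F=25.
Attach a regular tetrahedron (V=4, E=6, F=4) along a 3-gon: merge 3 vertices and 3 edges, delete both glued faces → V=17, E=42, F=27.
Attach a pentagonal bipyramid (V=7, E=15, F=10) along a 3-gon: merge 3 vertices and 3 edges, delete both glued faces → V=21, E=54, F=35.
Check: V − E + F = 21 − 54 + 35 = 2.

54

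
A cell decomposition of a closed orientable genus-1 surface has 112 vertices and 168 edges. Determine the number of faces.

For a closed orientable surface of genus 1, χ = 2 − 2·1 = 0.
F = 0 − V + E = 0 − 112 + 168 = 56.

56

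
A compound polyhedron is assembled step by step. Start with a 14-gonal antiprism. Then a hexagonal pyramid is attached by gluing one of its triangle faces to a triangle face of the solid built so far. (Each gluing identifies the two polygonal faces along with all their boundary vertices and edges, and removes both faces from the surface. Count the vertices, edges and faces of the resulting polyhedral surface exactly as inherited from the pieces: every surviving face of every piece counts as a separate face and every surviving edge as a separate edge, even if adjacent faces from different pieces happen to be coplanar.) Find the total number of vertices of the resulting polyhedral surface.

32

A 14-gonal antiprism: V=28, E=56, F=30.
Attach a hexagonal pyramid (V=7, E=12, F=7) along a 3-gon: merge 3 vertices and 3 edges, delete both glued faces → V=32, E=65, F=35.
Check: V − E + F = 32 − 65 + 35 = 2.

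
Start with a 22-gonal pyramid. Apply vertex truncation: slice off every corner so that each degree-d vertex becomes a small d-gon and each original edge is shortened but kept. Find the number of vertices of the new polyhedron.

The base solid has V = 23, E = 44, F = 23.
Truncation replaces each original edge-end by a new vertex, so V′ = 2E = 88.
Each original edge survives, and each old vertex of degree d contributes d new edges; summing degrees gives Σd = 2E, so E′ = E + 2E = 3E = 132.
Each original face survives and each original vertex becomes one new face: F′ = F + V = 46.

88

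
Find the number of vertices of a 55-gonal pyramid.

56

A pyramid on an n-gon base has one n-gon and n triangles: V = 55 + 1 = 56, E = 2·55 = 110, F = 55 + 1 = 56.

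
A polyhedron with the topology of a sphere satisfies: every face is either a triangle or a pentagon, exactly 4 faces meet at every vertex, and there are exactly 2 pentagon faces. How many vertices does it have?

Let x be the number of triangles; then F = 2 + x.
Edge–face incidences: 2E = 5·2 + 3·x = 10 + 3x.
Every vertex has degree 4, so 4V = 2E.
Euler: V − E + F = 2 ⇒ (2E)/4 − E + (2 + x) = 2.
Multiply by 8: 2·(2E) − 4·(2E) + 8·(2 + x) = 16, i.e. 16 + 8x − 2·(10 + 3x) = 16.
Collecting terms: 2x − 4 = 16, so 2x = 20, so x = 10.
Then 2E = 10 + 3·10 = 40, so E = 20, V = 2E/4 = 10, F = 2 + 10 = 12.

10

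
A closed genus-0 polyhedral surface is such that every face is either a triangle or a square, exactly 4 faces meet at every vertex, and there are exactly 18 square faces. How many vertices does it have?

Let x be the number of triangles; then F = 18 + x.
Edge–face incidences: 2E = 4·18 + 3·x = 72 + 3x.
Every vertex has degree 4, so 4V = 2E.
Euler: V − E + F = 2 ⇒ (2E)/4 − E + (18 + x) = 2.
Multiply by 8: 2·(2E) − 4·(2E) + 8·(18 + x) = 16, i.e. 144 + 8x − 2·(72 + 3x) = 16.
Collecting terms: 2x = 16, so x = 8.
Then 2E = 72 + 3·8 = 96, so E = 48, V = 2E/4 = 24, F = 18 + 8 = 26.

24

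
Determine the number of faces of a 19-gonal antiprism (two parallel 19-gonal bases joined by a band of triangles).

An antiprism on an n-gon has two n-gon caps and 2n triangles: V = 2·19 = 38, E = 4·19 = 76, F = 2·19 + 2 = 40.

40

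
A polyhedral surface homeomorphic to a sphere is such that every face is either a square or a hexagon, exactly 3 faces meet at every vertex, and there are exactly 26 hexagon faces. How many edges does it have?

90

Let x be the number of squares; then F = 26 + x.
Edge–face incidences: 2E = 6·26 + 4·x = 156 + 4x.
Every vertex has degree 3, so 3V = 2E.
Euler: V − E + F = 2 ⇒ (2E)/3 − E + (26 + x) = 2.
Multiply by 6: 2·(2E) − 3·(2E) + 6·(26 + x) = 12, i.e. 156 + 6x − (156 + 4x) = 12.
Collecting terms: 2x = 12, so x = 6.
Then 2E = 156 + 4·6 = 180, so E = 90, V = 2E/3 = 60, F = 26 + 6 = 32.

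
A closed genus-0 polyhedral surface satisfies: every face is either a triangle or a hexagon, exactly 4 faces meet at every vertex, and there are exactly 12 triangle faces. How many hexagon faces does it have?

2

Let x be the number of hexagons; then F = 12 + x.
Edge–face incidences: 2E = 3·12 + 6·x = 36 + 6x.
Every vertex has degree 4, so 4V = 2E.
Euler: V − E + F = 2 ⇒ (2E)/4 − E + (12 + x) = 2.
Multiply by 8: 2·(2E) − 4·(2E) + 8·(12 + x) = 16, i.e. 96 + 8x − 2·(36 + 6x) = 16.
Collecting terms: −4x + 24 = 16, so −4x = −8, so x = 2.
Then 2E = 36 + 6·2 = 48, so E = 24, V = 2E/4 = 12, F = 12 + 2 = 14.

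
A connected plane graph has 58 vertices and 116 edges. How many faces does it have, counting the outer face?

Euler's formula for a connected plane graph: V − E + F = 2, so F = 2 − 58 + 116 = 60.

60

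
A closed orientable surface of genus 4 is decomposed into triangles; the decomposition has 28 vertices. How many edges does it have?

102

χ = 2 − 2·4 = -6, and every face is a triangle so 3F = 2E.
V − E + F = -6 with E = 3F/2 gives 28 − (3/2 − 1)·F = -6, so F = 68 and E = 102.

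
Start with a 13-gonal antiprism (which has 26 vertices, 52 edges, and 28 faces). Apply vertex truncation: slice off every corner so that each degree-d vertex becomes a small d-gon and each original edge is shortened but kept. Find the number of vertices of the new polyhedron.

Truncation replaces each original edge-end by a new vertex, so V′ = 2E = 104.
Each original edge survives, and each old vertex of degree d contributes d new edges; summing degrees gives Σd = 2E, so E′ = E + 2E = 3E = 156.
Each original face survives and each original vertex becomes one new face: F′ = F + V = 54.

104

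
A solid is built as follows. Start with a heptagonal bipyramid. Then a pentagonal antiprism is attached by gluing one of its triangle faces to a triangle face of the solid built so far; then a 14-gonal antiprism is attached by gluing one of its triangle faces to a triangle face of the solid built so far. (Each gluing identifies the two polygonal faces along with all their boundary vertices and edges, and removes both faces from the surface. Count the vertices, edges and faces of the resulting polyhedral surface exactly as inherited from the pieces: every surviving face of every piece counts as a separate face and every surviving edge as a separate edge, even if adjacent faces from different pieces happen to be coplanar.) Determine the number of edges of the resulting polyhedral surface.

91

A heptagonal bipyramid: V=9, E=21, F=14.
Attach a pentagonal antiprism (V=10, E=20, F=12) along a 3-gon: merge 3 vertices and 3 edges, delete both glued faces → V=16, E=38, F=24.
Attach a 14-gonal antiprism (V=28, E=56, F=30) along a 3-gon: merge 3 vertices and 3 edges, delete both glued faces → V=41, E=91, F=52.
Check: V − E + F = 41 − 91 + 52 = 2.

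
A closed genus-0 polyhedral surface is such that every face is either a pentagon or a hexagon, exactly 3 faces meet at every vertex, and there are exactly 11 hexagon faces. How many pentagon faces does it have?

Let x be the number of pentagons; then F = 11 + x.
Edge–face incidences: 2E = 6·11 + 5·x = 66 + 5x.
Every vertex has degree 3, so 3V = 2E.
Euler: V − E + F = 2 ⇒ (2E)/3 − E + (11 + x) = 2.
Multiply by 6: 2·(2E) − 3·(2E) + 6·(11 + x) = 12, i.e. 66 + 6x − (66 + 5x) = 12.
Collecting terms: x = 12.
Then 2E = 66 + 5·12 = 126, so E = 63, V = 2E/3 = 42, F = 11 + 12 = 23.

12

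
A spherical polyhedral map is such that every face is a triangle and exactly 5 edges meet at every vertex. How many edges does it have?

30

Each face has 3 edges and each edge borders two faces, so 2E = 3F.
Each vertex has degree 5, so 5V = 2E and hence V = 3F/5.
Euler: V − E + F = 2 ⇒ (3F/5) − (3F/2) + F = 2.
Multiply by 10: (6 − 15 + 10)F = 20, i.e. 1F = 20.
So F = 20, E = 3·20/2 = 30, V = 3·20/5 = 12.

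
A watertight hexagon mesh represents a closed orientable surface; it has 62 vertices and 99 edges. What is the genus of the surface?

Every face is a hexagon and each edge borders two faces, so 6F = 2·99, giving F = 33.
χ = V − E + F = 62 − 99 + 33 = -4.
For a closed orientable surface χ = 2 − 2g, so g = (2 − (-4))/2 = 3.

3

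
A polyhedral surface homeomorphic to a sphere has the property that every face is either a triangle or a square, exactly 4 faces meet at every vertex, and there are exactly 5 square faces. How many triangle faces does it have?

8

Let x be the number of triangles; then F = 5 + x.
Edge–face incidences: 2E = 4·5 + 3·x = 20 + 3x.
Every vertex has degree 4, so 4V = 2E.
Euler: V − E + F = 2 ⇒ (2E)/4 − E + (5 + x) = 2.
Multiply by 8: 2·(2E) − 4·(2E) + 8·(5 + x) = 16, i.e. 40 + 8x − 2·(20 + 3x) = 16.
Collecting terms: 2x = 16, so x = 8.
Then 2E = 20 + 3·8 = 44, so E = 22, V = 2E/4 = 11, F = 5 + 8 = 13.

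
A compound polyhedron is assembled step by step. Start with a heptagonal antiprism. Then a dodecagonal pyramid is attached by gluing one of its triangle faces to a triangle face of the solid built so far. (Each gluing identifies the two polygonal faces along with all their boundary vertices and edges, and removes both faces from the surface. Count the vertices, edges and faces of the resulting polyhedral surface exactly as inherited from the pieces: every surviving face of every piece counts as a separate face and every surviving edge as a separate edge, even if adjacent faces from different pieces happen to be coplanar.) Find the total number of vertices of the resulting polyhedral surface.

A heptagonal antiprism: V=14, E=28, F=16.
Attach a dodecagonal pyramid (V=13, E=24, F=13) along a 3-gon: merge 3 vertices and 3 edges, delete both glued faces → V=24, E=49, F=27.
Check: V − E + F = 24 − 49 + 27 = 2.

24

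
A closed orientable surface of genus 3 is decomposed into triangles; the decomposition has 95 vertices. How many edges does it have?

χ = 2 − 2·3 = -4, and every face is a triangle so 3F = 2E.
V − E + F = -4 with E = 3F/2 gives 95 − (3/2 − 1)·F = -4, so F = 198 and E = 297.

297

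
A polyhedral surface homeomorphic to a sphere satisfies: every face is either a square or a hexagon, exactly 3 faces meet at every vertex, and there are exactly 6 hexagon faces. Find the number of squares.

Let x be the number of squares; then F = 6 + x.
Edge–face incidences: 2E = 6·6 + 4·x = 36 + 4x.
Every vertex has degree 3, so 3V = 2E.
Euler: V − E + F = 2 ⇒ (2E)/3 − E + (6 + x) = 2.
Multiply by 6: 2·(2E) − 3·(2E) + 6·(6 + x) = 12, i.e. 36 + 6x − (36 + 4x) = 12.
Collecting terms: 2x = 12, so x = 6.
Then 2E = 36 + 4·6 = 60, so E = 30, V = 2E/3 = 20, F = 6 + 6 = 12.

6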